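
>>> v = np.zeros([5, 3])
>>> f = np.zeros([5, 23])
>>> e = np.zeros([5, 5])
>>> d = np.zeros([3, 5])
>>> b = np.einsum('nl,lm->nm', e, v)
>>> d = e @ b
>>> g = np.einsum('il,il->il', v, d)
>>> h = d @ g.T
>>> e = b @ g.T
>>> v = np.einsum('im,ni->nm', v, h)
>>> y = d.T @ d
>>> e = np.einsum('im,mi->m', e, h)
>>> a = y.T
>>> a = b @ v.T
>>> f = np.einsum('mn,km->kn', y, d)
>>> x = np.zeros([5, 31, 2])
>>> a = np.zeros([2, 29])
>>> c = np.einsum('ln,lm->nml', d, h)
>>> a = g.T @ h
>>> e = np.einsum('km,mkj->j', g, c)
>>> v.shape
(5, 3)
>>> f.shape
(5, 3)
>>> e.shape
(5,)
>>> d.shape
(5, 3)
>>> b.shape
(5, 3)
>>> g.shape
(5, 3)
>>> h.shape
(5, 5)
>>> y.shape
(3, 3)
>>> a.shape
(3, 5)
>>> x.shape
(5, 31, 2)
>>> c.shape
(3, 5, 5)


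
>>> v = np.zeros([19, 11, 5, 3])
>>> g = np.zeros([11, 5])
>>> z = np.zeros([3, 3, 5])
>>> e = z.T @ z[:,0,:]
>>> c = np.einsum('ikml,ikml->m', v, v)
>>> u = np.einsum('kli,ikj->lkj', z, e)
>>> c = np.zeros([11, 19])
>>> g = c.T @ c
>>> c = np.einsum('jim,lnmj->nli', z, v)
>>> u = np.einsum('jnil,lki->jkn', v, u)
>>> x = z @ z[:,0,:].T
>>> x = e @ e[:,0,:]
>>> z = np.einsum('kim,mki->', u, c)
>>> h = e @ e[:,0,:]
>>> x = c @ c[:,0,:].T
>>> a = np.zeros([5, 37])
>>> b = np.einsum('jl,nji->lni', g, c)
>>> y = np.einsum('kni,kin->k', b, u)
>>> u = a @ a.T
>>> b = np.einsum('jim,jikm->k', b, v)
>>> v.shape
(19, 11, 5, 3)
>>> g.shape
(19, 19)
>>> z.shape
()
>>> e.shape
(5, 3, 5)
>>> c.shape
(11, 19, 3)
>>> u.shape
(5, 5)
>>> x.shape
(11, 19, 11)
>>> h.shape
(5, 3, 5)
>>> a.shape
(5, 37)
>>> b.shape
(5,)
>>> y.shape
(19,)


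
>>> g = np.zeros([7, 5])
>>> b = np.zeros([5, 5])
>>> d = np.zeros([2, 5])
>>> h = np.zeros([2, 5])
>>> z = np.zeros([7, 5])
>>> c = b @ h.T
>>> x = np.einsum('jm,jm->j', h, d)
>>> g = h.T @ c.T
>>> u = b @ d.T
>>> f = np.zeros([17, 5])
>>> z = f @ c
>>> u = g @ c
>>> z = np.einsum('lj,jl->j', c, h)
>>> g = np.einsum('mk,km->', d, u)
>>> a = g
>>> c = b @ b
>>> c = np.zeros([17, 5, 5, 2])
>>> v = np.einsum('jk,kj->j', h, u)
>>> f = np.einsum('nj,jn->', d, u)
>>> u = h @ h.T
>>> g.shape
()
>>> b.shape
(5, 5)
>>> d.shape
(2, 5)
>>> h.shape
(2, 5)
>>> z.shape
(2,)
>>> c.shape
(17, 5, 5, 2)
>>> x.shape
(2,)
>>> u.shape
(2, 2)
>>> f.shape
()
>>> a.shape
()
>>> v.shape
(2,)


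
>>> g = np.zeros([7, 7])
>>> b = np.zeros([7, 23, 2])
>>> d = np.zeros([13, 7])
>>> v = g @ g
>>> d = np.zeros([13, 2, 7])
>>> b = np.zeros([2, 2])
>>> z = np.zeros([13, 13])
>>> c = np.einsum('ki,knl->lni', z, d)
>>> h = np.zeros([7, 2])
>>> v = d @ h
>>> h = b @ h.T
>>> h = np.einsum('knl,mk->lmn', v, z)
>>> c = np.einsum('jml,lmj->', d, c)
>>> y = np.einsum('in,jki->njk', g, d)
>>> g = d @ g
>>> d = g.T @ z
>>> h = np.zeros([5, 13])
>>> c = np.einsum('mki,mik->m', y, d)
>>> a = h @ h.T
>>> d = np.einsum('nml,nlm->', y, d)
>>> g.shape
(13, 2, 7)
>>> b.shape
(2, 2)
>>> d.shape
()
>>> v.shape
(13, 2, 2)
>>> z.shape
(13, 13)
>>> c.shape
(7,)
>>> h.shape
(5, 13)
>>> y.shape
(7, 13, 2)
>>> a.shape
(5, 5)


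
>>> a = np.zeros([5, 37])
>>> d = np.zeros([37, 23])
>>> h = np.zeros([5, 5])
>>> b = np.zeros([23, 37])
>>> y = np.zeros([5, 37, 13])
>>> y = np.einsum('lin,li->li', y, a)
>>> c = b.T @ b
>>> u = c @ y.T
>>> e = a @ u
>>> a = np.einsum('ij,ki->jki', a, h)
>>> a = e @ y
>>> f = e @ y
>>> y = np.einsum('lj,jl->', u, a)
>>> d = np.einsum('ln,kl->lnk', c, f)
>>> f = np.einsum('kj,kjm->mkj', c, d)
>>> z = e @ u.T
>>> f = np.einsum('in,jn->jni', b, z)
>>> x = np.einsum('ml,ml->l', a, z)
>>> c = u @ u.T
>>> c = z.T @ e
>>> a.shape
(5, 37)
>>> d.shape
(37, 37, 5)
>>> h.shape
(5, 5)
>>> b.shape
(23, 37)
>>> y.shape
()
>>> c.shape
(37, 5)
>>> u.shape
(37, 5)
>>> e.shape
(5, 5)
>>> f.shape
(5, 37, 23)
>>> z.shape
(5, 37)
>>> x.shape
(37,)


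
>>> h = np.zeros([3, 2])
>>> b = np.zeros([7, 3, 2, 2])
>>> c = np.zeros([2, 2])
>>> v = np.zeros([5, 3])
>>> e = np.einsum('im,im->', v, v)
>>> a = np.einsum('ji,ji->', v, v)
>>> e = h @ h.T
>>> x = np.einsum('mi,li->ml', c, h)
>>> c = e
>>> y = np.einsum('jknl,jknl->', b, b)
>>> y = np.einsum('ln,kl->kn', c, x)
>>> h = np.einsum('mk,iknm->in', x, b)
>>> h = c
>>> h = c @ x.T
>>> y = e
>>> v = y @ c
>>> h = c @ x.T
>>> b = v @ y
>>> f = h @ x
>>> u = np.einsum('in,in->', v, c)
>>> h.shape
(3, 2)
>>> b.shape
(3, 3)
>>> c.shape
(3, 3)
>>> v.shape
(3, 3)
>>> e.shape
(3, 3)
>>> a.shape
()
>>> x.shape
(2, 3)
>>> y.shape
(3, 3)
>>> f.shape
(3, 3)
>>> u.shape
()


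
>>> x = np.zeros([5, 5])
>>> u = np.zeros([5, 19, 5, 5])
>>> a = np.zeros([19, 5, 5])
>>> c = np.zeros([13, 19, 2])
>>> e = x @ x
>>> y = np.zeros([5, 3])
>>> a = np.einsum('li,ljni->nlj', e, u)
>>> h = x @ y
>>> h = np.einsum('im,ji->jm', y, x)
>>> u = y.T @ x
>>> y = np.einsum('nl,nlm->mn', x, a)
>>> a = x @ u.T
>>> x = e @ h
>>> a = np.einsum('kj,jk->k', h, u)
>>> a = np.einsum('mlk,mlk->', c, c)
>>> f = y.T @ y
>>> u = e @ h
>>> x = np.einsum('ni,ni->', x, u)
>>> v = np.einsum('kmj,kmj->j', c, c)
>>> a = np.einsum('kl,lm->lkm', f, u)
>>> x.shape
()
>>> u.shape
(5, 3)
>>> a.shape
(5, 5, 3)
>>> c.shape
(13, 19, 2)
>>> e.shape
(5, 5)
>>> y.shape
(19, 5)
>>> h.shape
(5, 3)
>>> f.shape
(5, 5)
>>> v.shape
(2,)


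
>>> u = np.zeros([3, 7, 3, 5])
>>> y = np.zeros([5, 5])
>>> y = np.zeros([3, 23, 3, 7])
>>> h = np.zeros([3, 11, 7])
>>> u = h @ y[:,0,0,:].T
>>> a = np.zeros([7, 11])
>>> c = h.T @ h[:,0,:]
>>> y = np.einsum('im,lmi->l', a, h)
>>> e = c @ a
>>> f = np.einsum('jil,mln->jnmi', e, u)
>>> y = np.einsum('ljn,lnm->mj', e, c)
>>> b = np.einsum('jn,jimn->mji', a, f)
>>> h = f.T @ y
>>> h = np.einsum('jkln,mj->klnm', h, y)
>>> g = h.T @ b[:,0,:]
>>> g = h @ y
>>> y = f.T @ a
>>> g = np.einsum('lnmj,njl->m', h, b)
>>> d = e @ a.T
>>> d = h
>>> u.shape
(3, 11, 3)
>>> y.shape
(11, 3, 3, 11)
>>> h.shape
(3, 3, 11, 7)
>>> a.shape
(7, 11)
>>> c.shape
(7, 11, 7)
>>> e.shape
(7, 11, 11)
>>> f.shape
(7, 3, 3, 11)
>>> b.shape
(3, 7, 3)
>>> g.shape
(11,)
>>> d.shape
(3, 3, 11, 7)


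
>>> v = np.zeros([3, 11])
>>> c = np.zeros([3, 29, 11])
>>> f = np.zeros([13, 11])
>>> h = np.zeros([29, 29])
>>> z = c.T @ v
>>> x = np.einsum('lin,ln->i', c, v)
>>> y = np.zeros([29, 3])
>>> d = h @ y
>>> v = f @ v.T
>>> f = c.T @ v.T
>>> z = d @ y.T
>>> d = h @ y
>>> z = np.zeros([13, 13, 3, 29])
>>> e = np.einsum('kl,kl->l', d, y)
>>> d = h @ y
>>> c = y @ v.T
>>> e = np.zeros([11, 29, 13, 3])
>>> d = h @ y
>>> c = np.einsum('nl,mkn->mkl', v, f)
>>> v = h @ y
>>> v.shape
(29, 3)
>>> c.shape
(11, 29, 3)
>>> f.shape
(11, 29, 13)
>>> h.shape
(29, 29)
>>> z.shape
(13, 13, 3, 29)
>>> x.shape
(29,)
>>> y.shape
(29, 3)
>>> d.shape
(29, 3)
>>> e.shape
(11, 29, 13, 3)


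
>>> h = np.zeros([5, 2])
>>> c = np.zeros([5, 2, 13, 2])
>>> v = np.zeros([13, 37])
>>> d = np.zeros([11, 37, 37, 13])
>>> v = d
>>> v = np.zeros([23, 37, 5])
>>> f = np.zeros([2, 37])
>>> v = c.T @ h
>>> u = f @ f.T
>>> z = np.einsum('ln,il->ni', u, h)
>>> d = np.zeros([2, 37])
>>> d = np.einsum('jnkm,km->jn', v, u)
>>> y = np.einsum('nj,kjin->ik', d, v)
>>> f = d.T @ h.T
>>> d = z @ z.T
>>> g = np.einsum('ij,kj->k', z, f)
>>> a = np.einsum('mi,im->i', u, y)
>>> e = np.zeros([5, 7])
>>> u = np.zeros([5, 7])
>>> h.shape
(5, 2)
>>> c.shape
(5, 2, 13, 2)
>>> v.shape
(2, 13, 2, 2)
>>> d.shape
(2, 2)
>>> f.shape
(13, 5)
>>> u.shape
(5, 7)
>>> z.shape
(2, 5)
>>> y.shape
(2, 2)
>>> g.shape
(13,)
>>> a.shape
(2,)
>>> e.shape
(5, 7)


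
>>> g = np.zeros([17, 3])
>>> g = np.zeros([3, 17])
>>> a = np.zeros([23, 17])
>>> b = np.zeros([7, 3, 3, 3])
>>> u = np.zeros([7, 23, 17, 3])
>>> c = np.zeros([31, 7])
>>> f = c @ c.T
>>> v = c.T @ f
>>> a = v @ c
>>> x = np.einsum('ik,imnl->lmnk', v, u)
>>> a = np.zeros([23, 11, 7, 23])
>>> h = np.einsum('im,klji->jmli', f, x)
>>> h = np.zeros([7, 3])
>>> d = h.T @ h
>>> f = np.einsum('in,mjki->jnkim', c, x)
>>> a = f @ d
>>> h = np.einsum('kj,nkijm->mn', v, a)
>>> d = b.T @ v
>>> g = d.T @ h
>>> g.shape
(31, 3, 3, 23)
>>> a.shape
(23, 7, 17, 31, 3)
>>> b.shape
(7, 3, 3, 3)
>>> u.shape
(7, 23, 17, 3)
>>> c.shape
(31, 7)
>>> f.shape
(23, 7, 17, 31, 3)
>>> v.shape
(7, 31)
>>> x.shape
(3, 23, 17, 31)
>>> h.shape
(3, 23)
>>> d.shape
(3, 3, 3, 31)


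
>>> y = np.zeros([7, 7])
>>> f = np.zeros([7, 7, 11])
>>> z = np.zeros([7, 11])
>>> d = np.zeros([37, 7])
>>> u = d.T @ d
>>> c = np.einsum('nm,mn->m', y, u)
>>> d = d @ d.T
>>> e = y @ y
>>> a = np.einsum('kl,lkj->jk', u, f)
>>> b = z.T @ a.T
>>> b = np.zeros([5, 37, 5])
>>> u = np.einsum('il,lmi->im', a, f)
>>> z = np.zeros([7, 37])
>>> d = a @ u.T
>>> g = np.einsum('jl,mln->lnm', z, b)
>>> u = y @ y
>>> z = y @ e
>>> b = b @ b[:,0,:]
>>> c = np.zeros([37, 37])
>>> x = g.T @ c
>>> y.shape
(7, 7)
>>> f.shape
(7, 7, 11)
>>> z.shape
(7, 7)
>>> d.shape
(11, 11)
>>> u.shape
(7, 7)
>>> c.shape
(37, 37)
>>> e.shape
(7, 7)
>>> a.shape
(11, 7)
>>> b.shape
(5, 37, 5)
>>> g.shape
(37, 5, 5)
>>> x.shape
(5, 5, 37)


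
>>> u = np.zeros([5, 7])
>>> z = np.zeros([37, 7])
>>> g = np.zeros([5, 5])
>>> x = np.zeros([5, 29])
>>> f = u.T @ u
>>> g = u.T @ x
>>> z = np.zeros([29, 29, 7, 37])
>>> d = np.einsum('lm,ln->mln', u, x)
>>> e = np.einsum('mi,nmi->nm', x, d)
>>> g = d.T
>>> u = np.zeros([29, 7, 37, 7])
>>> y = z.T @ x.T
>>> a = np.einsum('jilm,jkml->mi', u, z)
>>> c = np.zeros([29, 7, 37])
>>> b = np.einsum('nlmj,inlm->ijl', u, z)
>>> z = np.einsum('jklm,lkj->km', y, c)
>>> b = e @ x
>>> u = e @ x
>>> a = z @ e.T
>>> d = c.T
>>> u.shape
(7, 29)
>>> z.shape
(7, 5)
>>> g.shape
(29, 5, 7)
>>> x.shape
(5, 29)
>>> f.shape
(7, 7)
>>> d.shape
(37, 7, 29)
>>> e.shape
(7, 5)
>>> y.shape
(37, 7, 29, 5)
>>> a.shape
(7, 7)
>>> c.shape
(29, 7, 37)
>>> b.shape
(7, 29)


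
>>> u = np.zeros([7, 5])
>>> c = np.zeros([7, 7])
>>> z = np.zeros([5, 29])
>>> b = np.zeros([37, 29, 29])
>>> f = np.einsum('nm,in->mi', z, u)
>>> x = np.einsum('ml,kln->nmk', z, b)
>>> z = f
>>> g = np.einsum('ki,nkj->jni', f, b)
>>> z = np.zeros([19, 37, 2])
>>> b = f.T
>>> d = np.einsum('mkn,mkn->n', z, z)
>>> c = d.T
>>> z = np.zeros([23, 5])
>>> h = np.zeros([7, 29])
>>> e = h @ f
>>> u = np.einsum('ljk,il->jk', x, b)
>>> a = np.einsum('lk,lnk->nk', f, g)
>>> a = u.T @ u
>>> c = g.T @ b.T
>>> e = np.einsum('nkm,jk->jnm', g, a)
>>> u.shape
(5, 37)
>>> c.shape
(7, 37, 7)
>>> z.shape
(23, 5)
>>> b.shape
(7, 29)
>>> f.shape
(29, 7)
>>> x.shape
(29, 5, 37)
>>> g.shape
(29, 37, 7)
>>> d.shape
(2,)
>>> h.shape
(7, 29)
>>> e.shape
(37, 29, 7)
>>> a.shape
(37, 37)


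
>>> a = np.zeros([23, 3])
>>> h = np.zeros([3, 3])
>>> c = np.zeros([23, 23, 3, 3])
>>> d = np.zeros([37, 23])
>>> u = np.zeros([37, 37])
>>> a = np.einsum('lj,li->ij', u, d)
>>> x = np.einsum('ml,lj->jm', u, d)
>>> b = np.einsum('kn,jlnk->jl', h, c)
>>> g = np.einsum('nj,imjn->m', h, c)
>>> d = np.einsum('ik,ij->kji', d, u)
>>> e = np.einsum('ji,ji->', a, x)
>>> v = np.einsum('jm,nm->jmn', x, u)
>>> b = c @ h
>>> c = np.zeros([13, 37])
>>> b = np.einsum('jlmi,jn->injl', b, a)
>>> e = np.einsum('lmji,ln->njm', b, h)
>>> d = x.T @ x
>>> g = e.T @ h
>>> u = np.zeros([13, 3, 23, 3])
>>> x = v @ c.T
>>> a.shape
(23, 37)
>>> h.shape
(3, 3)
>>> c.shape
(13, 37)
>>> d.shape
(37, 37)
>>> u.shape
(13, 3, 23, 3)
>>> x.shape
(23, 37, 13)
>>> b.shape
(3, 37, 23, 23)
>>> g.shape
(37, 23, 3)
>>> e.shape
(3, 23, 37)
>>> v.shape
(23, 37, 37)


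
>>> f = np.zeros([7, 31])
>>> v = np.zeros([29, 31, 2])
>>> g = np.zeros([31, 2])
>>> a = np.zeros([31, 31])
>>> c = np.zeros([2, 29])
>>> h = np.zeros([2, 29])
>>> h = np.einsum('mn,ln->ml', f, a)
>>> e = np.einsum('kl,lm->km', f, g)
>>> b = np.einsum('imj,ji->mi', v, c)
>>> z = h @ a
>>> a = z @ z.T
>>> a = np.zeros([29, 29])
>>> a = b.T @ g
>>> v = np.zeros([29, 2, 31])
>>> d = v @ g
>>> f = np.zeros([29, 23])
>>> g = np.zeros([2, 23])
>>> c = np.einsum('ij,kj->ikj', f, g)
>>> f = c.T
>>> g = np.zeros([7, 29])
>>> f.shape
(23, 2, 29)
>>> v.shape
(29, 2, 31)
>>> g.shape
(7, 29)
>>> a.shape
(29, 2)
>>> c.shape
(29, 2, 23)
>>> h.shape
(7, 31)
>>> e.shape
(7, 2)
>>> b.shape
(31, 29)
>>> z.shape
(7, 31)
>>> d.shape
(29, 2, 2)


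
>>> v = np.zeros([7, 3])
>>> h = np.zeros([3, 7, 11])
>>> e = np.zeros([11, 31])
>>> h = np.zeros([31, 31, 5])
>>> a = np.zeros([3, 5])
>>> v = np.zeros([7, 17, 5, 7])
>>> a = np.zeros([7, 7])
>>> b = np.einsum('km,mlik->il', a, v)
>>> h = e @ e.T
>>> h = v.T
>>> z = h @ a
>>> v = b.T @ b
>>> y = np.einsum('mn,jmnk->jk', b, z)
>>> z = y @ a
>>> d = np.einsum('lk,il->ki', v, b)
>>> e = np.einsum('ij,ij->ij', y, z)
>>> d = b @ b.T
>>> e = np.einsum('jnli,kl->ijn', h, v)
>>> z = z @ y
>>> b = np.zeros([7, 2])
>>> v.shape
(17, 17)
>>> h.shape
(7, 5, 17, 7)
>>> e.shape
(7, 7, 5)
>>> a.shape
(7, 7)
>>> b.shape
(7, 2)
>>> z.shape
(7, 7)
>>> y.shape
(7, 7)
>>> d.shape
(5, 5)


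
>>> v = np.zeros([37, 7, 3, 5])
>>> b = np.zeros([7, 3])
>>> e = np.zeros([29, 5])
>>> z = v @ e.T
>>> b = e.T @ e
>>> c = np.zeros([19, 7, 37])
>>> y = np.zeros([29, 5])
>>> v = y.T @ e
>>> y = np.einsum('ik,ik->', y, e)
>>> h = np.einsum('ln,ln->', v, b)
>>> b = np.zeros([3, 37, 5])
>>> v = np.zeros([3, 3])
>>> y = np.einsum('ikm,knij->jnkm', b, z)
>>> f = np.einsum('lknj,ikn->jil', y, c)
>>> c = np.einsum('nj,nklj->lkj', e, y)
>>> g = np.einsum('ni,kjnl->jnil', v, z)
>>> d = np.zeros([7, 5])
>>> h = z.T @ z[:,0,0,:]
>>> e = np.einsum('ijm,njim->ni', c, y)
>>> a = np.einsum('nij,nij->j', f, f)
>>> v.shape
(3, 3)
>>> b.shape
(3, 37, 5)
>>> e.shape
(29, 37)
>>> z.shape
(37, 7, 3, 29)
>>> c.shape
(37, 7, 5)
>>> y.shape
(29, 7, 37, 5)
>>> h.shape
(29, 3, 7, 29)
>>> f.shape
(5, 19, 29)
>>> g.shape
(7, 3, 3, 29)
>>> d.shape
(7, 5)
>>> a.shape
(29,)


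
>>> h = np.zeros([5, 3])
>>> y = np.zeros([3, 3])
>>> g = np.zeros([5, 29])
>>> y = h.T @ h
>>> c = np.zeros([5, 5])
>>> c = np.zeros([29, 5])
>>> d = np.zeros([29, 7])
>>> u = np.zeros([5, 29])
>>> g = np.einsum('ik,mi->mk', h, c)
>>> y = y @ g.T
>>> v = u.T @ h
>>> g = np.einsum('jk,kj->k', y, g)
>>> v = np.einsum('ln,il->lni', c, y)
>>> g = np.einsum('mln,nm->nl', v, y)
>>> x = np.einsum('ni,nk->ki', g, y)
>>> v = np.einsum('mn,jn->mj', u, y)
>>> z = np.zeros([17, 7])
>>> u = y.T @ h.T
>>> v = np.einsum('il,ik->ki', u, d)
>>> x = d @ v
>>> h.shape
(5, 3)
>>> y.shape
(3, 29)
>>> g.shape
(3, 5)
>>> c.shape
(29, 5)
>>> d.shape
(29, 7)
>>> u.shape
(29, 5)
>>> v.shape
(7, 29)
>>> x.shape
(29, 29)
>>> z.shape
(17, 7)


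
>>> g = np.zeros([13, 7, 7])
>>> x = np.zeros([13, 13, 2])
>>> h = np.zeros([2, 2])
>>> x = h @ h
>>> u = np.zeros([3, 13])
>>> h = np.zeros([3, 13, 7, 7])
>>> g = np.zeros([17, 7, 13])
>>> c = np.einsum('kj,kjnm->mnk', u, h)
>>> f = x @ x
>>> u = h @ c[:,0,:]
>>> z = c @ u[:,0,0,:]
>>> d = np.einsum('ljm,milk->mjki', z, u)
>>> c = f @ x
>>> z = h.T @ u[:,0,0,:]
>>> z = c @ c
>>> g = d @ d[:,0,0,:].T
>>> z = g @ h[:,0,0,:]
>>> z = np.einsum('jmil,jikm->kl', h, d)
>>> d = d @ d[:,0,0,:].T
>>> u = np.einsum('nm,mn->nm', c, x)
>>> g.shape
(3, 7, 3, 3)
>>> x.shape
(2, 2)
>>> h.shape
(3, 13, 7, 7)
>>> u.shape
(2, 2)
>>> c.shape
(2, 2)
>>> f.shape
(2, 2)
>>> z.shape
(3, 7)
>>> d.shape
(3, 7, 3, 3)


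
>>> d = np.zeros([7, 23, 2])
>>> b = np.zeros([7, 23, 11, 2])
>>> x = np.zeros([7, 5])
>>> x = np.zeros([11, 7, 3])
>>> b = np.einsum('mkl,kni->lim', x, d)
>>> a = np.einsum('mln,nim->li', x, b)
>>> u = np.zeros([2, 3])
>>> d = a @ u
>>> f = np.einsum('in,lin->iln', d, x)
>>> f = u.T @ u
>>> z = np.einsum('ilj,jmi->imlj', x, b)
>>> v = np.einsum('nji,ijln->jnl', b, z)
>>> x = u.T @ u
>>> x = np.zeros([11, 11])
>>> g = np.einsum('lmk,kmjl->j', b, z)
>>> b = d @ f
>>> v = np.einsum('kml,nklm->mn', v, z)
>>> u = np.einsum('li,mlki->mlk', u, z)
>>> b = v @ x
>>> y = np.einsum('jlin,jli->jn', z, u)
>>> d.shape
(7, 3)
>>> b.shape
(3, 11)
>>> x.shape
(11, 11)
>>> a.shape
(7, 2)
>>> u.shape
(11, 2, 7)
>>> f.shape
(3, 3)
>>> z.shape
(11, 2, 7, 3)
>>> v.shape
(3, 11)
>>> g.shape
(7,)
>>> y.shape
(11, 3)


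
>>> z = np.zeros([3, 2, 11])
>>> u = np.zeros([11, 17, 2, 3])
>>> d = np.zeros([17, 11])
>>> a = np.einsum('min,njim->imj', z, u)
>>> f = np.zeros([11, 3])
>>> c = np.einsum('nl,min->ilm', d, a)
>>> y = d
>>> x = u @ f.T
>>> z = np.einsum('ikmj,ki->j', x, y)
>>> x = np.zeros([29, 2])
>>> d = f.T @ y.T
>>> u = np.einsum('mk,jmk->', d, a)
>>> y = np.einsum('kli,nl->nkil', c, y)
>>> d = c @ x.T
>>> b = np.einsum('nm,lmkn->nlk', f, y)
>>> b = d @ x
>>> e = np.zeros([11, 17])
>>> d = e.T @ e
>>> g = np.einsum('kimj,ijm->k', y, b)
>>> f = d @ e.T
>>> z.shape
(11,)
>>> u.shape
()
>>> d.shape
(17, 17)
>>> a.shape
(2, 3, 17)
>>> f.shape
(17, 11)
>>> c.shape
(3, 11, 2)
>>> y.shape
(17, 3, 2, 11)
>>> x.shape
(29, 2)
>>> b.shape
(3, 11, 2)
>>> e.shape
(11, 17)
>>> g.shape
(17,)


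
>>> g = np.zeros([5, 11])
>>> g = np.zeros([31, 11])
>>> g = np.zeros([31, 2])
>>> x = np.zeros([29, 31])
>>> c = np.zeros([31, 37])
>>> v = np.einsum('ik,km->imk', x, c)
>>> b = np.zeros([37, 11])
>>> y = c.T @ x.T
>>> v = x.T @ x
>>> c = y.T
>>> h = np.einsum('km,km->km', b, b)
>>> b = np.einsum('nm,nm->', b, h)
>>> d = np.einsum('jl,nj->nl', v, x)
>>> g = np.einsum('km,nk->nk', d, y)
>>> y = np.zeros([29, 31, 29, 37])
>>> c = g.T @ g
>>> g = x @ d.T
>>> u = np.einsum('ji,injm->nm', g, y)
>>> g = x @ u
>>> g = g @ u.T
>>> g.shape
(29, 31)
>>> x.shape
(29, 31)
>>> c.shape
(29, 29)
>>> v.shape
(31, 31)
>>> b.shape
()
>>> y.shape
(29, 31, 29, 37)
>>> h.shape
(37, 11)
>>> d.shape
(29, 31)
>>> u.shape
(31, 37)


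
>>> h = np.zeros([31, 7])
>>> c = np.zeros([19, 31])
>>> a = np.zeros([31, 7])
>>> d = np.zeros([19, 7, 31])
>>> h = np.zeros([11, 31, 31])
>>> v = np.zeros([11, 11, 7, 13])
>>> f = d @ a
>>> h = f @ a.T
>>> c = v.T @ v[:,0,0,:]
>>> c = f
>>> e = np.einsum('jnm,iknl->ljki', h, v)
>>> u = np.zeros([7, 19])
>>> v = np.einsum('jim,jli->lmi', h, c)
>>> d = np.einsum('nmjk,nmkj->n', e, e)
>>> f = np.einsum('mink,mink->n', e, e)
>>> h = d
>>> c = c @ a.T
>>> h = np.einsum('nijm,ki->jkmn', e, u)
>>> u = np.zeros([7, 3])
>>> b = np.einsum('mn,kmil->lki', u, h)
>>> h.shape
(11, 7, 11, 13)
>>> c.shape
(19, 7, 31)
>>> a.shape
(31, 7)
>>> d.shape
(13,)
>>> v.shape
(7, 31, 7)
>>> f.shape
(11,)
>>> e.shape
(13, 19, 11, 11)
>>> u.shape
(7, 3)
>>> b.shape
(13, 11, 11)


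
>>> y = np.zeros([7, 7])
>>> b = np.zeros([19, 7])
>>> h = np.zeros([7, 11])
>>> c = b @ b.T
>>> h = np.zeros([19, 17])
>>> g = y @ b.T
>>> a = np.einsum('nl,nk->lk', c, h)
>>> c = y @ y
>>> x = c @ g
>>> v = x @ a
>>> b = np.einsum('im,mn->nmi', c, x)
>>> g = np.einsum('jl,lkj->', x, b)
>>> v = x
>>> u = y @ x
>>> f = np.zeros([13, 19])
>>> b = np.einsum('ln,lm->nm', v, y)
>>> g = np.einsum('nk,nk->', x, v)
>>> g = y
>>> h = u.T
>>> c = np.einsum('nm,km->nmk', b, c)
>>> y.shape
(7, 7)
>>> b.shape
(19, 7)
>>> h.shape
(19, 7)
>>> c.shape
(19, 7, 7)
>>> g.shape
(7, 7)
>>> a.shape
(19, 17)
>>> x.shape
(7, 19)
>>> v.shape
(7, 19)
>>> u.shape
(7, 19)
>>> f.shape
(13, 19)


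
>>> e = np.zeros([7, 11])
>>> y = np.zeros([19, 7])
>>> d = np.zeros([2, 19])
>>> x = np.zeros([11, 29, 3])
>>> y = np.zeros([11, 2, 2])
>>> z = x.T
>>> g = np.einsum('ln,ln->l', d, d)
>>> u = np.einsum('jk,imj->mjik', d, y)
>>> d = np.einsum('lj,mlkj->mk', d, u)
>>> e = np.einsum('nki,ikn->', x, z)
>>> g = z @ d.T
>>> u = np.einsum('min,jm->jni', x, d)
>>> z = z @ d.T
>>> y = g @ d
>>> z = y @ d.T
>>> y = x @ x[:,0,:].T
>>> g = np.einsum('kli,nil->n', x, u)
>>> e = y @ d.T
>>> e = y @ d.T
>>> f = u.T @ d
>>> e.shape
(11, 29, 2)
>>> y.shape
(11, 29, 11)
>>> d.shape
(2, 11)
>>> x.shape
(11, 29, 3)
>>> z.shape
(3, 29, 2)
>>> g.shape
(2,)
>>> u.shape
(2, 3, 29)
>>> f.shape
(29, 3, 11)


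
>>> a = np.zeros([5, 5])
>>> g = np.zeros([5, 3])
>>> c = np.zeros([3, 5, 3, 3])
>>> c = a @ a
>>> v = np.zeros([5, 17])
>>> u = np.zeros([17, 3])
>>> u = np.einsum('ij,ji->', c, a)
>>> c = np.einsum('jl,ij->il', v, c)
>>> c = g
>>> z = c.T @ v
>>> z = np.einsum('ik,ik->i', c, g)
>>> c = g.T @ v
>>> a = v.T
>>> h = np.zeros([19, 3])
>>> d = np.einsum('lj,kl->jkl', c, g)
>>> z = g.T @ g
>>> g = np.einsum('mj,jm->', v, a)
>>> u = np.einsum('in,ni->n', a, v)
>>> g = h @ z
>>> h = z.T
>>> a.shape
(17, 5)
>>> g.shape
(19, 3)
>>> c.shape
(3, 17)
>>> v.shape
(5, 17)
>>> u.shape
(5,)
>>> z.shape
(3, 3)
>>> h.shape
(3, 3)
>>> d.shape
(17, 5, 3)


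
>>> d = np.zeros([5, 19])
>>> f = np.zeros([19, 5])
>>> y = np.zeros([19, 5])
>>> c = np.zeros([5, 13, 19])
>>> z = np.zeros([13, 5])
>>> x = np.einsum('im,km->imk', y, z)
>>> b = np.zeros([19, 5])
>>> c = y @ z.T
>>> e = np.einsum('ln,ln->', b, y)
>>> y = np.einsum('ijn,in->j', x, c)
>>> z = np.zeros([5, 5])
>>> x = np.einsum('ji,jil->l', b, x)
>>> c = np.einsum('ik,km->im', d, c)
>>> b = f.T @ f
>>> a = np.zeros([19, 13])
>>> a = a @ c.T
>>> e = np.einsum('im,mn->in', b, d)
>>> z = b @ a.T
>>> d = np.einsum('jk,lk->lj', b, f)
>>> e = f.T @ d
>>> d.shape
(19, 5)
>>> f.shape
(19, 5)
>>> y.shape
(5,)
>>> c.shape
(5, 13)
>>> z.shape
(5, 19)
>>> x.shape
(13,)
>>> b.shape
(5, 5)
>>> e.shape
(5, 5)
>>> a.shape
(19, 5)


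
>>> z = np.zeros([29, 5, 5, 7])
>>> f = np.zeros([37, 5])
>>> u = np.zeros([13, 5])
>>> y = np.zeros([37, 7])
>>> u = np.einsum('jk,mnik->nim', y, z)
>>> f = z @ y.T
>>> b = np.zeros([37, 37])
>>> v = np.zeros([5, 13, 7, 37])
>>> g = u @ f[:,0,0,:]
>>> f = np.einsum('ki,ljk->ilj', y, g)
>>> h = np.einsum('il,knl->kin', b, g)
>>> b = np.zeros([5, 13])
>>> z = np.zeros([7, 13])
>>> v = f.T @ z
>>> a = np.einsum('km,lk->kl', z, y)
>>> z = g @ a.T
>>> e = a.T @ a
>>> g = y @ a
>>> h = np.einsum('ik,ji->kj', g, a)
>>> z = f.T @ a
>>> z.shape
(5, 5, 37)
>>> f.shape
(7, 5, 5)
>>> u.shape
(5, 5, 29)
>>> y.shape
(37, 7)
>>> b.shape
(5, 13)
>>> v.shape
(5, 5, 13)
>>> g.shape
(37, 37)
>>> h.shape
(37, 7)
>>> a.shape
(7, 37)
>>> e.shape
(37, 37)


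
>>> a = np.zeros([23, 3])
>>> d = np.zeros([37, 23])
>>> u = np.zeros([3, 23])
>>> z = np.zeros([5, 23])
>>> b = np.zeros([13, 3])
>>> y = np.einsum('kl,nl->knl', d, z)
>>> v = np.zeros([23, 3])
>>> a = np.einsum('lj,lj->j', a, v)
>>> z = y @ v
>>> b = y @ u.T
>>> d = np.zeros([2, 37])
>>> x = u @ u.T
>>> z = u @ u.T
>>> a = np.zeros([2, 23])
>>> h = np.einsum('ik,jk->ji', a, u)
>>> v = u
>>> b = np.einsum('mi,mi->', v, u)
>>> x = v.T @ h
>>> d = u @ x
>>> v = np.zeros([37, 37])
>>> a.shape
(2, 23)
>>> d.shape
(3, 2)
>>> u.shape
(3, 23)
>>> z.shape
(3, 3)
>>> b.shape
()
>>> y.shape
(37, 5, 23)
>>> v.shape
(37, 37)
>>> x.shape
(23, 2)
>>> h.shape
(3, 2)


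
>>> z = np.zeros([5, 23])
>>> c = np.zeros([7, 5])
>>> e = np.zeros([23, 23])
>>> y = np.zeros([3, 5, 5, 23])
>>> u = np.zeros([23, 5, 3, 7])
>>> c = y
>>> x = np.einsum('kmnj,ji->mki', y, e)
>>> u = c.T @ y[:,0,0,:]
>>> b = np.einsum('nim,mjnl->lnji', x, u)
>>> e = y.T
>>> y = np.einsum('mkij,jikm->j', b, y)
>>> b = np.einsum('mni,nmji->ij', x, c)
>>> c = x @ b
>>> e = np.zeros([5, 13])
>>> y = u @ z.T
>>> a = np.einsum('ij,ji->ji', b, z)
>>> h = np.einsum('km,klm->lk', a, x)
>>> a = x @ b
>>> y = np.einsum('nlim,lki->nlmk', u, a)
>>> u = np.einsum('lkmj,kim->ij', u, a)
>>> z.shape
(5, 23)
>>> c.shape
(5, 3, 5)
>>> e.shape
(5, 13)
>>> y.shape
(23, 5, 23, 3)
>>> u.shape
(3, 23)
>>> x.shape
(5, 3, 23)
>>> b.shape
(23, 5)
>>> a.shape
(5, 3, 5)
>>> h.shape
(3, 5)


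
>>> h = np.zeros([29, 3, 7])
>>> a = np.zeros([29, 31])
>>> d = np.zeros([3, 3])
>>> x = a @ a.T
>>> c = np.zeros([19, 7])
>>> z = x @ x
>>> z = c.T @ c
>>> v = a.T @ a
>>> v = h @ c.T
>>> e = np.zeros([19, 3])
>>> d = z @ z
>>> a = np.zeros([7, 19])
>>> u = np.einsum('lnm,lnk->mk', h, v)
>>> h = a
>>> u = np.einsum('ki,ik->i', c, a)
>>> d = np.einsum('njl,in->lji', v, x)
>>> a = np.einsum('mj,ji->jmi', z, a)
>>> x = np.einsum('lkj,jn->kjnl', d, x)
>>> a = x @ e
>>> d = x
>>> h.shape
(7, 19)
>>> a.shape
(3, 29, 29, 3)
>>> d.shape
(3, 29, 29, 19)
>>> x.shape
(3, 29, 29, 19)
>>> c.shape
(19, 7)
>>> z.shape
(7, 7)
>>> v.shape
(29, 3, 19)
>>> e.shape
(19, 3)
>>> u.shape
(7,)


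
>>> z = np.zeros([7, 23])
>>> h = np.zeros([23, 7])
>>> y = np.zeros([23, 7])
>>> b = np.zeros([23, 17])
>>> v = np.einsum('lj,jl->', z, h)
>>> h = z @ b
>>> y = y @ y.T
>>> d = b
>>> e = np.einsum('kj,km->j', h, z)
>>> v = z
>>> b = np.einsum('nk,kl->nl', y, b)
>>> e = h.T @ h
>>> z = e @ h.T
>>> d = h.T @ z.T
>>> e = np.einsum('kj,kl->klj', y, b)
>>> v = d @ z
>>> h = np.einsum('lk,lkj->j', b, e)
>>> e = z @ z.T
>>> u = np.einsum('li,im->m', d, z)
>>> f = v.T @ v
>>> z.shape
(17, 7)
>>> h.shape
(23,)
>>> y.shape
(23, 23)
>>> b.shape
(23, 17)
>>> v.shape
(17, 7)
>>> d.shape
(17, 17)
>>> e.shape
(17, 17)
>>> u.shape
(7,)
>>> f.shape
(7, 7)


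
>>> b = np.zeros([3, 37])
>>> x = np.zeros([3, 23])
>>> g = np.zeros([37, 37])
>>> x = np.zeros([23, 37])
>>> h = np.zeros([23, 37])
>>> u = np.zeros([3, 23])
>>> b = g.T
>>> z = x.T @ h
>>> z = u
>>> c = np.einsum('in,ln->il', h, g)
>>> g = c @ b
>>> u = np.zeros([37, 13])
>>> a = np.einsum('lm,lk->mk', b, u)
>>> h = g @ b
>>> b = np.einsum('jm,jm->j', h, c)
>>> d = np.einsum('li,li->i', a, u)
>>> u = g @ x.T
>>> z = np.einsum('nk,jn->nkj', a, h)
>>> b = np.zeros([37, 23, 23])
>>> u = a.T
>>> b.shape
(37, 23, 23)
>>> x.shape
(23, 37)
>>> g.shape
(23, 37)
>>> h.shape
(23, 37)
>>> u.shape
(13, 37)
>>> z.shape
(37, 13, 23)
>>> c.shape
(23, 37)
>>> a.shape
(37, 13)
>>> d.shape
(13,)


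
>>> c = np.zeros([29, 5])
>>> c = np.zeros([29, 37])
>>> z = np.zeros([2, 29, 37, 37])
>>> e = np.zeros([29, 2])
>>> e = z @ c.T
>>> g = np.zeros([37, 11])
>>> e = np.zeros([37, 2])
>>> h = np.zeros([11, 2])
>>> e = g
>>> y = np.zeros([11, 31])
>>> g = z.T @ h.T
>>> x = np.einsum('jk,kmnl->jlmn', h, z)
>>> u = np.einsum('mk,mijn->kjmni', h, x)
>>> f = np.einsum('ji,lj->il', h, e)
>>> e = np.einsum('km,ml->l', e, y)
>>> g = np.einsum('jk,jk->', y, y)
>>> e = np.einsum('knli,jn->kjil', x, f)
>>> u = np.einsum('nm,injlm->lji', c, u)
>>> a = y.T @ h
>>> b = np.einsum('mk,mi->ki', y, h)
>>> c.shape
(29, 37)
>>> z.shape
(2, 29, 37, 37)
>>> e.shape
(11, 2, 37, 29)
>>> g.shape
()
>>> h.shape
(11, 2)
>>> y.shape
(11, 31)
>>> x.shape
(11, 37, 29, 37)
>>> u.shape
(37, 11, 2)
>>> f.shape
(2, 37)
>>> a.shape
(31, 2)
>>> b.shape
(31, 2)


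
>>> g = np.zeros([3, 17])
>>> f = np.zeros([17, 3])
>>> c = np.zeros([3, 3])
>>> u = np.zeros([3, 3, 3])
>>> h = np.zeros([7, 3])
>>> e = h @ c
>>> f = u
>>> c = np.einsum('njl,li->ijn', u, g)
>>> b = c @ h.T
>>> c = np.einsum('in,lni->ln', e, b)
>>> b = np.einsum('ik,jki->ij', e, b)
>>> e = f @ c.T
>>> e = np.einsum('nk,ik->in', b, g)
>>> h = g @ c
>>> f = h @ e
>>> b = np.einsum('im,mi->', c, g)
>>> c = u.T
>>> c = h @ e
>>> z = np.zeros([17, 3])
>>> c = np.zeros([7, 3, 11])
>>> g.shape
(3, 17)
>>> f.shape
(3, 7)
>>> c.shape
(7, 3, 11)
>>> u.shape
(3, 3, 3)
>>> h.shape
(3, 3)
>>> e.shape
(3, 7)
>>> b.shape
()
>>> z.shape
(17, 3)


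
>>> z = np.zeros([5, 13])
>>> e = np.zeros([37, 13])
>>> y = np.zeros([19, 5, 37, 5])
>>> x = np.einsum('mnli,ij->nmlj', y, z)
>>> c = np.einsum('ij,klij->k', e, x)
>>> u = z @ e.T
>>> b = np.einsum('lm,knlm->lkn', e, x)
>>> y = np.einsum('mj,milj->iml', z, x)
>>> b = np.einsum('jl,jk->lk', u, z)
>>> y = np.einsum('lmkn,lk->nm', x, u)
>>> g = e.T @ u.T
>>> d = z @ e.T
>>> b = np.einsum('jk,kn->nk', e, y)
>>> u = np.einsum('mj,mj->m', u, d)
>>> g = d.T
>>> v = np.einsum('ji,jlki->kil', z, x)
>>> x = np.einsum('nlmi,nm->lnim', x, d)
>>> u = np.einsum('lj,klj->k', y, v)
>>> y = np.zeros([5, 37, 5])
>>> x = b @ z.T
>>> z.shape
(5, 13)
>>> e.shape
(37, 13)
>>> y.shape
(5, 37, 5)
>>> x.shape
(19, 5)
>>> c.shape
(5,)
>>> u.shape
(37,)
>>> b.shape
(19, 13)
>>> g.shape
(37, 5)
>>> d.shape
(5, 37)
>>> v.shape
(37, 13, 19)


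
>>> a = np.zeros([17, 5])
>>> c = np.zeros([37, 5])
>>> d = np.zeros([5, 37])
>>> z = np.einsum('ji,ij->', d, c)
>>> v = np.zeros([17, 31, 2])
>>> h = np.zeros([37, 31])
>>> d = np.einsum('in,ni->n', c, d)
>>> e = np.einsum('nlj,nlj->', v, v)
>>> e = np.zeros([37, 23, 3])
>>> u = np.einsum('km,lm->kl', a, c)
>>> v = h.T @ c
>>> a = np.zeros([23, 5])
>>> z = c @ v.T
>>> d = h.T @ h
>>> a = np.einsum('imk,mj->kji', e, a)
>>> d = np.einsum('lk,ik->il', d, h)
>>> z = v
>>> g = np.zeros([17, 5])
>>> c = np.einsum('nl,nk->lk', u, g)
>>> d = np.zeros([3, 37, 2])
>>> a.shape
(3, 5, 37)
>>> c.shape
(37, 5)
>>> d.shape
(3, 37, 2)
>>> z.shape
(31, 5)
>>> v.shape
(31, 5)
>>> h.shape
(37, 31)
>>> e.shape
(37, 23, 3)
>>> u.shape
(17, 37)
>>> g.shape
(17, 5)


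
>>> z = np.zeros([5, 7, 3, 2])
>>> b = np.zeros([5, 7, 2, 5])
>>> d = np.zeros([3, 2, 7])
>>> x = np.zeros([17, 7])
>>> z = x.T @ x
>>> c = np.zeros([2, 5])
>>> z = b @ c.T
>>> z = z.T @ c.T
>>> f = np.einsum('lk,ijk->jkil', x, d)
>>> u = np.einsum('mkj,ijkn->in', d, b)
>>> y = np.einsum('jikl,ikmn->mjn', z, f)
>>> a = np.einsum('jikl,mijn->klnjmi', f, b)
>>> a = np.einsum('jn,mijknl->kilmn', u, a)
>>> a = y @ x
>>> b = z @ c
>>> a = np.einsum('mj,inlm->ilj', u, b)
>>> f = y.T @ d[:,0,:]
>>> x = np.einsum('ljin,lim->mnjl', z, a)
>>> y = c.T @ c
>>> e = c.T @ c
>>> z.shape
(2, 2, 7, 2)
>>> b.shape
(2, 2, 7, 5)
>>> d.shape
(3, 2, 7)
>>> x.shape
(5, 2, 2, 2)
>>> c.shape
(2, 5)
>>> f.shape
(17, 2, 7)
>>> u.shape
(5, 5)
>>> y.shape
(5, 5)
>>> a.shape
(2, 7, 5)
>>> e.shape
(5, 5)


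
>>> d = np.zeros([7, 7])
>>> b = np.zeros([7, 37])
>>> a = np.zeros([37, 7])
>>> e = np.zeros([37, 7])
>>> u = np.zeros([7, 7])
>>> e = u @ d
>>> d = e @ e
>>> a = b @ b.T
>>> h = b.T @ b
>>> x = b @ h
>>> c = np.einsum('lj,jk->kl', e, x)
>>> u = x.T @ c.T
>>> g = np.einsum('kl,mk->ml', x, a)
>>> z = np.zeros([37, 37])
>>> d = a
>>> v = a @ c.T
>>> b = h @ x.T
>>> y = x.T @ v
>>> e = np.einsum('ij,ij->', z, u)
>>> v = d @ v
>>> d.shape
(7, 7)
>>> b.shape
(37, 7)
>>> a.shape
(7, 7)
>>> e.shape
()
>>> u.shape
(37, 37)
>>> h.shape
(37, 37)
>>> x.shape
(7, 37)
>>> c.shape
(37, 7)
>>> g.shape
(7, 37)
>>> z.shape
(37, 37)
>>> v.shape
(7, 37)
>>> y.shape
(37, 37)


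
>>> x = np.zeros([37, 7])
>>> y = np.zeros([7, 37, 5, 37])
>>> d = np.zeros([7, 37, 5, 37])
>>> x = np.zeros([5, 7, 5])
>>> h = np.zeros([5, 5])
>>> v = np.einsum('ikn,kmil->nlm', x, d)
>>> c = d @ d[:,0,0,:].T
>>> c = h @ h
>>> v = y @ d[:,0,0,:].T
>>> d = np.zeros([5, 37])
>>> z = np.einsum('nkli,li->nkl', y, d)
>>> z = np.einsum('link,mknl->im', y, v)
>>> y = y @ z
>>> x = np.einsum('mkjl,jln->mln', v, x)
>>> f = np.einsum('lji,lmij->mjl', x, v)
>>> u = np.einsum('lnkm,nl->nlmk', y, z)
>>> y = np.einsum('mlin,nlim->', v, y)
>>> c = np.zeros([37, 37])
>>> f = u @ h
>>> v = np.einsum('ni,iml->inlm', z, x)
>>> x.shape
(7, 7, 5)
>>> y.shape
()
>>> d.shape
(5, 37)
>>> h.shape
(5, 5)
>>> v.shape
(7, 37, 5, 7)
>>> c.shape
(37, 37)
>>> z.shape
(37, 7)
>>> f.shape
(37, 7, 7, 5)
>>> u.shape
(37, 7, 7, 5)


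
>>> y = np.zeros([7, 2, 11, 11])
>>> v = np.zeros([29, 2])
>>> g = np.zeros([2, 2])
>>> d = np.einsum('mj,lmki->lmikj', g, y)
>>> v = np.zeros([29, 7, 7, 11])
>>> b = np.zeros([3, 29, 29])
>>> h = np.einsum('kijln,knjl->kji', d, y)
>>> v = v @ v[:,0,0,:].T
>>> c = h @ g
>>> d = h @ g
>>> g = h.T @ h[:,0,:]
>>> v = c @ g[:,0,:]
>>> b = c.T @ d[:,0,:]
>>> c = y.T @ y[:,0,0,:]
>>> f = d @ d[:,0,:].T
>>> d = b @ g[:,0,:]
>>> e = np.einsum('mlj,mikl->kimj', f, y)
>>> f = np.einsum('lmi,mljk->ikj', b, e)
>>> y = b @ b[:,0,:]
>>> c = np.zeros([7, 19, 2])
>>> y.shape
(2, 11, 2)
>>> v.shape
(7, 11, 2)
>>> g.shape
(2, 11, 2)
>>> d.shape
(2, 11, 2)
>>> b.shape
(2, 11, 2)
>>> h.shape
(7, 11, 2)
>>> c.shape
(7, 19, 2)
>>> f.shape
(2, 7, 7)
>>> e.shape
(11, 2, 7, 7)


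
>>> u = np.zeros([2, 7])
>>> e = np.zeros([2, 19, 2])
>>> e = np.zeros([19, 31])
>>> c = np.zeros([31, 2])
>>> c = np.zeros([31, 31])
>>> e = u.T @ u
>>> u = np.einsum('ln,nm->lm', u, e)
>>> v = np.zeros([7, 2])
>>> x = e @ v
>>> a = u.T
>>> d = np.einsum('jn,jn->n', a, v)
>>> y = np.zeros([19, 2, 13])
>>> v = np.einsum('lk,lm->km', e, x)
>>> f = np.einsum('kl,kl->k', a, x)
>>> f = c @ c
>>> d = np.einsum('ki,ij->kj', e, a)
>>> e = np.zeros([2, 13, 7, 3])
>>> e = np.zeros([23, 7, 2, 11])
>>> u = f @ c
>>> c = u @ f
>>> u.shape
(31, 31)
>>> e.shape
(23, 7, 2, 11)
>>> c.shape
(31, 31)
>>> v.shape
(7, 2)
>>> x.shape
(7, 2)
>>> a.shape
(7, 2)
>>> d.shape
(7, 2)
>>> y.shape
(19, 2, 13)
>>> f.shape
(31, 31)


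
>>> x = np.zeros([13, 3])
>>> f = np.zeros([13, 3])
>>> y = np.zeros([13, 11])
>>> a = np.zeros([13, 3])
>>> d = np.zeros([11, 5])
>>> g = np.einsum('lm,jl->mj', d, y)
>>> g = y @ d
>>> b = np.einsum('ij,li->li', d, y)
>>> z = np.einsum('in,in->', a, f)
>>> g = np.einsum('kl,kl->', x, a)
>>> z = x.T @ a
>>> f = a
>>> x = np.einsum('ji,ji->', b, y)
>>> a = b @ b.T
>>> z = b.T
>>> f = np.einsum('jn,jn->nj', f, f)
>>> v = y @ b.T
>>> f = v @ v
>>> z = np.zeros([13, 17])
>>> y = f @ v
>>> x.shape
()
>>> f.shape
(13, 13)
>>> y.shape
(13, 13)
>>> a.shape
(13, 13)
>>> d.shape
(11, 5)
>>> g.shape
()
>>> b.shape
(13, 11)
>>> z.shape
(13, 17)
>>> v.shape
(13, 13)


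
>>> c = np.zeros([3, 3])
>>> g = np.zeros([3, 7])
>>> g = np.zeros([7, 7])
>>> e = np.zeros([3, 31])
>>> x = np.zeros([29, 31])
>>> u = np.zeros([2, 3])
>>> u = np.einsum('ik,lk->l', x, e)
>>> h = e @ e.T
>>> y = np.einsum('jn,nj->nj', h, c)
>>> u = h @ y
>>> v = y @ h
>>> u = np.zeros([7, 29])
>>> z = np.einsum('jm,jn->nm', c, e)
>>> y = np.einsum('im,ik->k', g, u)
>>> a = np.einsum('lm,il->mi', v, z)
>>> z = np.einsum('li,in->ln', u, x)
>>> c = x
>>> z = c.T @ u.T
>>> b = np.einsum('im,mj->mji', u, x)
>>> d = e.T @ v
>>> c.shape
(29, 31)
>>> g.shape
(7, 7)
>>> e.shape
(3, 31)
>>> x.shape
(29, 31)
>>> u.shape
(7, 29)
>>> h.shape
(3, 3)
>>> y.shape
(29,)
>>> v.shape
(3, 3)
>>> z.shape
(31, 7)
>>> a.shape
(3, 31)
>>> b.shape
(29, 31, 7)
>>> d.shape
(31, 3)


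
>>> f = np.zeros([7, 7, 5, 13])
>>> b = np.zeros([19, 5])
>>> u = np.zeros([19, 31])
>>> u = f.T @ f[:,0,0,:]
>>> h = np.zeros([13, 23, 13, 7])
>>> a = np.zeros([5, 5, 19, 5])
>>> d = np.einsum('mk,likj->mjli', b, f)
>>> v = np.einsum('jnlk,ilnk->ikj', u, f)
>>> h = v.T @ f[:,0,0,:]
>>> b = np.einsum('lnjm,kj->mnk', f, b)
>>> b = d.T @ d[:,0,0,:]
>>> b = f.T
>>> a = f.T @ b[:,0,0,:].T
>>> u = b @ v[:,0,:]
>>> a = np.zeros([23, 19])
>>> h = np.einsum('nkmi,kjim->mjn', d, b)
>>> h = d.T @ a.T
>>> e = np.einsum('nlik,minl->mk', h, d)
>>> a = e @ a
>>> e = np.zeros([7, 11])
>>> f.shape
(7, 7, 5, 13)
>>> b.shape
(13, 5, 7, 7)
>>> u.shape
(13, 5, 7, 13)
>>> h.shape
(7, 7, 13, 23)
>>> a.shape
(19, 19)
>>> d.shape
(19, 13, 7, 7)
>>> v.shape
(7, 13, 13)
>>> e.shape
(7, 11)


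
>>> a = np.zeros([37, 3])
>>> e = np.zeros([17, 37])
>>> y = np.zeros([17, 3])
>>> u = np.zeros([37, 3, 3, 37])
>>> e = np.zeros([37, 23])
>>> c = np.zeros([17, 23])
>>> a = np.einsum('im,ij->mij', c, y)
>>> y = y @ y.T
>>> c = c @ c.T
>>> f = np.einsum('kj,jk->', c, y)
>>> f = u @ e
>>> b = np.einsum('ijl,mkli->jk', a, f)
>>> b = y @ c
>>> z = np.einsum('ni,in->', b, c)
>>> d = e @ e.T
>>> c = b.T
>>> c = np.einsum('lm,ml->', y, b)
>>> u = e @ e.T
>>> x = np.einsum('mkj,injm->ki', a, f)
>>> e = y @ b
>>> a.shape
(23, 17, 3)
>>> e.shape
(17, 17)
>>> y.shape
(17, 17)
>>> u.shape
(37, 37)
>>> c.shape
()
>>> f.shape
(37, 3, 3, 23)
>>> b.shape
(17, 17)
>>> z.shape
()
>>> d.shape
(37, 37)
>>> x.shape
(17, 37)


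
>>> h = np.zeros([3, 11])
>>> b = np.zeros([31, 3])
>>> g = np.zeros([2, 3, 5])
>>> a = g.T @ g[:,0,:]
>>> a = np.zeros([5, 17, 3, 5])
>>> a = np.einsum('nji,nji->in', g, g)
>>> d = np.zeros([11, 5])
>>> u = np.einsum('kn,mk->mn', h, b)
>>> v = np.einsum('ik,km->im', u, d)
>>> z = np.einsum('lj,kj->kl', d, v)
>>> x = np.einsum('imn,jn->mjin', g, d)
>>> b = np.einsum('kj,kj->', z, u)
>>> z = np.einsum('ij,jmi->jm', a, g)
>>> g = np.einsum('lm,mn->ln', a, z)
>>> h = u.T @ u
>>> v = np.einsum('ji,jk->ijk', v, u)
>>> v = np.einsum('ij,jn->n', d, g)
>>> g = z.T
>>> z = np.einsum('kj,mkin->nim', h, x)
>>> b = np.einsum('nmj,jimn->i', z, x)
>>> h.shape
(11, 11)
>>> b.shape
(11,)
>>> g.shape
(3, 2)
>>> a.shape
(5, 2)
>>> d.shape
(11, 5)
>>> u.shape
(31, 11)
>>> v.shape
(3,)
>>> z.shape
(5, 2, 3)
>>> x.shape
(3, 11, 2, 5)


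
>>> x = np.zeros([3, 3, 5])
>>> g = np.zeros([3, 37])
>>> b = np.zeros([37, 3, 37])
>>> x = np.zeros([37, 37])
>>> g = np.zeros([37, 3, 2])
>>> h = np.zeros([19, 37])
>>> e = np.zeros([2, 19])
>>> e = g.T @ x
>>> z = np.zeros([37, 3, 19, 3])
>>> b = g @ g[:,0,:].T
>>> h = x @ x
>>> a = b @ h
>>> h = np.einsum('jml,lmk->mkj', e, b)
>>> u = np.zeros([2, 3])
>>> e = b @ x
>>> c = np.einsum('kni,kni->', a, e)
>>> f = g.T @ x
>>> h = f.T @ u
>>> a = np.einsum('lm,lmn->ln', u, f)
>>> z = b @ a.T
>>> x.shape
(37, 37)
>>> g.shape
(37, 3, 2)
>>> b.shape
(37, 3, 37)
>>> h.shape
(37, 3, 3)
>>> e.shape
(37, 3, 37)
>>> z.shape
(37, 3, 2)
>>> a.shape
(2, 37)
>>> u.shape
(2, 3)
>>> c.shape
()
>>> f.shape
(2, 3, 37)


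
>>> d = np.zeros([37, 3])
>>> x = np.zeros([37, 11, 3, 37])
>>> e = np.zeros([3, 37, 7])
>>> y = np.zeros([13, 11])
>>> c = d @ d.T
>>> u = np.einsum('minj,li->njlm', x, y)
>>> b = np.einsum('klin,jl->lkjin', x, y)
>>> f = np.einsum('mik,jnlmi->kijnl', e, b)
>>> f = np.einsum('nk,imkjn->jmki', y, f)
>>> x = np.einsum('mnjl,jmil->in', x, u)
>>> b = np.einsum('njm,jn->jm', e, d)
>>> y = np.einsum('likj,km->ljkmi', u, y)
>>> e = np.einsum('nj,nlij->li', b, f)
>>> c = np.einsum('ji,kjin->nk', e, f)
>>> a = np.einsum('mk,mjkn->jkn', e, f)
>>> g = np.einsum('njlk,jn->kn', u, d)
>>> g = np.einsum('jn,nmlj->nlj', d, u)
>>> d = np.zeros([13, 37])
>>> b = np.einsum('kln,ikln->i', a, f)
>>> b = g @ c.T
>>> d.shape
(13, 37)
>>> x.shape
(13, 11)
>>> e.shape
(37, 11)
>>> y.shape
(3, 37, 13, 11, 37)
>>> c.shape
(7, 37)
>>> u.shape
(3, 37, 13, 37)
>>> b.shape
(3, 13, 7)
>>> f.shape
(37, 37, 11, 7)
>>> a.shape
(37, 11, 7)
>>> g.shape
(3, 13, 37)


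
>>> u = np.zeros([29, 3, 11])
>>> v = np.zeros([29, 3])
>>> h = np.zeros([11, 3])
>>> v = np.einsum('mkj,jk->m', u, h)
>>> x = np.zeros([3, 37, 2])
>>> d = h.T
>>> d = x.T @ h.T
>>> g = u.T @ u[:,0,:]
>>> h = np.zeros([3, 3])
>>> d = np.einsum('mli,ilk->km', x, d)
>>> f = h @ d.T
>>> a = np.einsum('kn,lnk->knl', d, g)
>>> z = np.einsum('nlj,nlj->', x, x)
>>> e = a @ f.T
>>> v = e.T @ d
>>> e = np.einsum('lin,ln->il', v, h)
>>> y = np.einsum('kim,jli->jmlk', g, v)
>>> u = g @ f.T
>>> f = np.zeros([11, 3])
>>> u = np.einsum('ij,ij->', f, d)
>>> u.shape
()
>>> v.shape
(3, 3, 3)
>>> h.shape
(3, 3)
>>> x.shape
(3, 37, 2)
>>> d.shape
(11, 3)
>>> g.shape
(11, 3, 11)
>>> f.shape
(11, 3)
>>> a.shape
(11, 3, 11)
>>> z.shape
()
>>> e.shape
(3, 3)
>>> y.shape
(3, 11, 3, 11)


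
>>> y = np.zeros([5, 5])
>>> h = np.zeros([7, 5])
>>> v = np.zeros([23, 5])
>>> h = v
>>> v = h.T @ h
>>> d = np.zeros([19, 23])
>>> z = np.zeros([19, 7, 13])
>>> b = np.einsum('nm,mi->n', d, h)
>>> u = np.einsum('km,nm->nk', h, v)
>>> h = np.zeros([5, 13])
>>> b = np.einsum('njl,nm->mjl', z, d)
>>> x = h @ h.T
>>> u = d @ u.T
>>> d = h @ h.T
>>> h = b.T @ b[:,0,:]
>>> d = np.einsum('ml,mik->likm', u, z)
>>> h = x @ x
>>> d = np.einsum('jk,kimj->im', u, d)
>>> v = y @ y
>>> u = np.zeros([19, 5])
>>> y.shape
(5, 5)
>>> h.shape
(5, 5)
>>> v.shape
(5, 5)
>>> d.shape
(7, 13)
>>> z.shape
(19, 7, 13)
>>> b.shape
(23, 7, 13)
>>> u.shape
(19, 5)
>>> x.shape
(5, 5)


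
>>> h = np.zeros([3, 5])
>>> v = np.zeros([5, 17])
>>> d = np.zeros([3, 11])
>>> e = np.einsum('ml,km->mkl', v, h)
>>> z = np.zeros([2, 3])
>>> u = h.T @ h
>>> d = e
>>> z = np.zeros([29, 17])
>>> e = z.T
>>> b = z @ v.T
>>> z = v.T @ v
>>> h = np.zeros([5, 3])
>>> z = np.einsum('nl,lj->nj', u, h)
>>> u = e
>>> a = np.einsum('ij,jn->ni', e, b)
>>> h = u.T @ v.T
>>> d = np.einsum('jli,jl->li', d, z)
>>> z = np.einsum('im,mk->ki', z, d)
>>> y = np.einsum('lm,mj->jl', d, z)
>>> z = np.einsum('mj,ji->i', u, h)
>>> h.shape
(29, 5)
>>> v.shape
(5, 17)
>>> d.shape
(3, 17)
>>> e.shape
(17, 29)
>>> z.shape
(5,)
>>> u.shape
(17, 29)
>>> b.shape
(29, 5)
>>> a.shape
(5, 17)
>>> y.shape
(5, 3)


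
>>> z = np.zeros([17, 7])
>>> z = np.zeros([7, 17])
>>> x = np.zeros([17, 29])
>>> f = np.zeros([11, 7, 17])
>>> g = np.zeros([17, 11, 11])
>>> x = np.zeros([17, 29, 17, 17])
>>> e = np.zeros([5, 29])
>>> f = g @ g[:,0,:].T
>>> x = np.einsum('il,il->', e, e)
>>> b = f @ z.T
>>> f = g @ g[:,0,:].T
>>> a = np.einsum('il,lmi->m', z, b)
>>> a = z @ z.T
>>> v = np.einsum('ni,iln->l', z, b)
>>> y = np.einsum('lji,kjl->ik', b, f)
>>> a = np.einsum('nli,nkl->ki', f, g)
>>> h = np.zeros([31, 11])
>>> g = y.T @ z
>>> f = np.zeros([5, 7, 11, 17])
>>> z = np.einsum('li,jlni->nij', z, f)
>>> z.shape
(11, 17, 5)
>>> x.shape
()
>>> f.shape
(5, 7, 11, 17)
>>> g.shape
(17, 17)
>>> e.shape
(5, 29)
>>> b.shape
(17, 11, 7)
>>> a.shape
(11, 17)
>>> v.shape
(11,)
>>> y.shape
(7, 17)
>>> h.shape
(31, 11)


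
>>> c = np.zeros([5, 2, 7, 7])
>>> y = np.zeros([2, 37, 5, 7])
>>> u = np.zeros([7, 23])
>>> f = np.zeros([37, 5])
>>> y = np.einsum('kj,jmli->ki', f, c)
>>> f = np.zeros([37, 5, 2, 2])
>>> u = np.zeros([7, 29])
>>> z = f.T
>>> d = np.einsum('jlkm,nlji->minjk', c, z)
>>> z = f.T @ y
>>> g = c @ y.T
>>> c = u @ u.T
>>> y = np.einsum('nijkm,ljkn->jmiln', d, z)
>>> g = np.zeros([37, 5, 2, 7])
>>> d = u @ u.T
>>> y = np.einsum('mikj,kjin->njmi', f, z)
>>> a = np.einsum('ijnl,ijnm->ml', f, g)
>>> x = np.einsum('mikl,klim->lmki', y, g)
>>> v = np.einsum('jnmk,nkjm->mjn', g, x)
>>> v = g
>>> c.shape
(7, 7)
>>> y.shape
(7, 2, 37, 5)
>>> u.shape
(7, 29)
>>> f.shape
(37, 5, 2, 2)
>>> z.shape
(2, 2, 5, 7)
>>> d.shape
(7, 7)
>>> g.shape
(37, 5, 2, 7)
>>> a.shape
(7, 2)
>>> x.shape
(5, 7, 37, 2)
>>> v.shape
(37, 5, 2, 7)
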